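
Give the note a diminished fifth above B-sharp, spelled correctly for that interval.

F#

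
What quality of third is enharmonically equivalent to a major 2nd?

diminished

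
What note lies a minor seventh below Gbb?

G down a major seventh is Ab, so the target letter is A.
From Gbb, a minor seventh is 10 semitones down: Abb.

Abb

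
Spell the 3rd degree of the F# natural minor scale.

The F# natural minor scale runs F# G# A B C# D E.
Degree 3 is A.

A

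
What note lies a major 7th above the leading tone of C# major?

The leading tone of C# major is B#.
A major seventh (11 semitones) above B# lands on the letter A, giving A##.

A##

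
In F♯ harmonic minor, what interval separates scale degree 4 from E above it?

perfect fourth

Scale degree 4 of F# harmonic minor is B.
B up to E: letters B→E make it a fourth; 5 semitones makes it perfect.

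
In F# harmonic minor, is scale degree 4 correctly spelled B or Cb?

B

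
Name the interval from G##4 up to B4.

The letter names run G→B, a span of 2 letter steps, so the interval is some kind of third.
G## to B is 2 semitones. A major third is 4, so 2 makes it diminished.

diminished third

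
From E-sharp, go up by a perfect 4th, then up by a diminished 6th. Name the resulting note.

A perfect fourth up from E# is A# (letter A, 5 semitones up).
A diminished sixth up from A# is F (letter F, 7 semitones up).

F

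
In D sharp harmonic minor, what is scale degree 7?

C##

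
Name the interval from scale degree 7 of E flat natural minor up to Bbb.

minor sixth

Scale degree 7 of Eb natural minor is Db.
Db up to Bbb: letters D→B make it a sixth; 8 semitones makes it minor.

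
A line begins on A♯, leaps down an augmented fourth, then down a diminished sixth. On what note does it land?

G##

An augmented fourth down from A# is E (letter E, 6 semitones down).
A diminished sixth down from E is G## (letter G, 7 semitones down).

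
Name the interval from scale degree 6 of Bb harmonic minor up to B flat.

major third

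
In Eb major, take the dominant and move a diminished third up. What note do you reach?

Dbb

The dominant of Eb major is Bb.
A diminished third (2 semitones) above Bb lands on the letter D, giving Dbb.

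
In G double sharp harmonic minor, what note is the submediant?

Degree 6 takes the letter 5 steps above G, which is E.
In harmonic minor, degree 6 sits 8 semitones above the tonic. G## + 8 semitones is pitch class 5, spelled on E as E#.

E#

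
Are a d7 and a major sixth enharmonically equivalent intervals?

Yes

A diminished seventh spans 9 semitones; a major sixth spans 9.
They are enharmonically equivalent.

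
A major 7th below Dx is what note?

A seventh below D lands on the letter E.
A major seventh spans 11 semitones, so D## moves to pitch class 5. On the letter E that is E#.

E#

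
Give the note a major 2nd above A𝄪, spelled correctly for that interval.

B##

A up a major second is B, so the target letter is B.
From A##, a major second is 2 semitones up: B##.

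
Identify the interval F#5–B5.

perfect fourth

Counting letters F–G–A–B gives a fourth.
F#→B = 5 semitones, exactly the perfect fourth.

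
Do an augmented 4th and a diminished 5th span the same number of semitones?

An augmented fourth spans 6 semitones; a diminished fifth spans 6.
They are enharmonically equivalent.

Yes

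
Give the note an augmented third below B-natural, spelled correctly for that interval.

Gb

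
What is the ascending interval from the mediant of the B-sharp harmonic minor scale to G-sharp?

The mediant of B# harmonic minor is D#.
D# up to G#: letters D→G make it a fourth; 5 semitones makes it perfect.

perfect fourth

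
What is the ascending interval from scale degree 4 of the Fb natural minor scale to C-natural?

augmented second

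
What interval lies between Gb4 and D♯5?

Counting letters G–A–B–C–D gives a fifth.
Gb→D# = 9 semitones, 2 wider than the perfect fifth (7), so doubly augmented.

doubly augmented fifth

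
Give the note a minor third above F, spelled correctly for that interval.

Ab

A third above F lands on the letter A.
A minor third spans 3 semitones, so F moves to pitch class 8. On the letter A that is Ab.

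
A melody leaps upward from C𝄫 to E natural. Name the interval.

doubly augmented third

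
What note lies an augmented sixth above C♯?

A sixth above C lands on the letter A.
An augmented sixth spans 10 semitones, so C# moves to pitch class 11. On the letter A that is A##.

A##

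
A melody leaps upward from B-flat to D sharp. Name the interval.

The letter names run B→D, a span of 2 letter steps, so the interval is some kind of third.
Bb to D# is 5 semitones. A major third is 4, so 5 makes it augmented.

augmented third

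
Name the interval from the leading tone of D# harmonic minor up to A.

diminished sixth

The leading tone of D# harmonic minor is C##.
C## up to A: letters C→A make it a sixth; 7 semitones makes it diminished.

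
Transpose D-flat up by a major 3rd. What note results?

F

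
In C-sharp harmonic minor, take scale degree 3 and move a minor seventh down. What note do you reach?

Scale degree 3 of C# harmonic minor is E.
A minor seventh (10 semitones) below E lands on the letter F, giving F#.

F#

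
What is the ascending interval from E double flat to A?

The letter names run E→A, a span of 3 letter steps, so the interval is some kind of fourth.
Ebb to A is 7 semitones. A perfect fourth is 5, so 7 makes it doubly augmented.

doubly augmented fourth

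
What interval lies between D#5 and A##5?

augmented fifth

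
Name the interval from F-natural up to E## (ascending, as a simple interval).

doubly augmented seventh

The letter names run F→E, a span of 6 letter steps, so the interval is some kind of seventh.
F to E## is 13 semitones. A major seventh is 11, so 13 makes it doubly augmented.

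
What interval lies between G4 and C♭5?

Counting letters G–A–B–C gives a fourth.
G→Cb = 4 semitones, 1 narrower than the perfect fourth (5), so diminished.

diminished fourth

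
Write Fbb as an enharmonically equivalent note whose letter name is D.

D#

Fbb is pitch class 3. The letter D alone is pitch class 2.
To reach pitch class 3 from D requires an offset of +1 semitone, i.e. sharp: D#.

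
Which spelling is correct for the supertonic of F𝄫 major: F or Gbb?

Gbb

Each scale degree takes a distinct letter name. Degree 2 of a scale on F must use the letter G.
Gbb and F are enharmonically the same pitch, but only Gbb uses the letter G, so it is the correct spelling here.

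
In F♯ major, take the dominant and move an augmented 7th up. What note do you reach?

B##

The dominant of F# major is C#.
An augmented seventh (12 semitones) above C# lands on the letter B, giving B##.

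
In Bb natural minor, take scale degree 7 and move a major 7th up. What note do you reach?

G

Scale degree 7 of Bb natural minor is Ab.
A major seventh (11 semitones) above Ab lands on the letter G, giving G.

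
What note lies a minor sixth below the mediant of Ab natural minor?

Eb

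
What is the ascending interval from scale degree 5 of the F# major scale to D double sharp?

augmented second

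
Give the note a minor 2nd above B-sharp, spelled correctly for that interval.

A second above B lands on the letter C.
A minor second spans 1 semitone, so B# moves to pitch class 1. On the letter C that is C#.

C#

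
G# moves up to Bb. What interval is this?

diminished third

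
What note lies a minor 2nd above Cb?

Dbb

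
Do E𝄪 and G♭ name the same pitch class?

Yes

E## = pitch class 6 and Gb = pitch class 6 — the same pitch class, so they are enharmonic equivalents.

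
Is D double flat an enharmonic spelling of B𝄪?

Two spellings are enharmonically equivalent only if they share a pitch class.
Here Dbb → 0, B## → 1; 0 ≠ 1, so they are not.

No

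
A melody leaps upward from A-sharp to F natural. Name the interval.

diminished sixth

The letter names run A→F, a span of 5 letter steps, so the interval is some kind of sixth.
A# to F is 7 semitones. A major sixth is 9, so 7 makes it diminished.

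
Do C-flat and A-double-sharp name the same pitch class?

Cb is pitch class 11; A## is pitch class 11.
All spellings map to pitch class 11, so they are enharmonically equivalent.

Yes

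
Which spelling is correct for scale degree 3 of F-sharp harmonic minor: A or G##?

Each scale degree takes a distinct letter name. Degree 3 of a scale on F must use the letter A.
A and G## are enharmonically the same pitch, but only A uses the letter A, so it is the correct spelling here.

A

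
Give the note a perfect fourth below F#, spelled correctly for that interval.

C#

A fourth below F lands on the letter C.
A perfect fourth spans 5 semitones, so F# moves to pitch class 1. On the letter C that is C#.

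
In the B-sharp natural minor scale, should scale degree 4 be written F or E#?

E#

Each scale degree takes a distinct letter name. Degree 4 of a scale on B must use the letter E.
E# and F are enharmonically the same pitch, but only E# uses the letter E, so it is the correct spelling here.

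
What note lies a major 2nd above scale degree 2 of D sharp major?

Scale degree 2 of D# major is E#.
A major second (2 semitones) above E# lands on the letter F, giving F##.

F##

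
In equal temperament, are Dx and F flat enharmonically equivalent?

D## is pitch class 4; Fb is pitch class 4.
All spellings map to pitch class 4, so they are enharmonically equivalent.

Yes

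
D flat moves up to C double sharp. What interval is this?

doubly augmented seventh

Counting letters D–E–F–G–A–B–C gives a seventh.
Db→C## = 13 semitones, 2 wider than the major seventh (11), so doubly augmented.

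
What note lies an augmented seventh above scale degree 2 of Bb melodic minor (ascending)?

Scale degree 2 of Bb melodic minor (ascending) is C.
An augmented seventh (12 semitones) above C lands on the letter B, giving B#.

B#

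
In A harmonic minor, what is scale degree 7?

G#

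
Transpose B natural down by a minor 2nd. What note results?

A#

A second below B lands on the letter A.
A minor second spans 1 semitone, so B moves to pitch class 10. On the letter A that is A#.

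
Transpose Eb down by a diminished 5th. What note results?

A

E down a perfect fifth is A, so the target letter is A.
From Eb, a diminished fifth is 6 semitones down: A.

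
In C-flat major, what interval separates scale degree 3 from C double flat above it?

diminished sixth

Scale degree 3 of Cb major is Eb.
Eb up to Cbb: letters E→C make it a sixth; 7 semitones makes it diminished.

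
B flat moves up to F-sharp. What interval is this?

The letter names run B→F, a span of 4 letter steps, so the interval is some kind of fifth.
Bb to F# is 8 semitones. A perfect fifth is 7, so 8 makes it augmented.

augmented fifth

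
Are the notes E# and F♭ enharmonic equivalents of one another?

Two spellings are enharmonically equivalent only if they share a pitch class.
Here E# → 5, Fb → 4; 4 ≠ 5, so they are not.

No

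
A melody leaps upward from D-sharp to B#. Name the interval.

The letter names run D→B, a span of 5 letter steps, so the interval is some kind of sixth.
D# to B# is 9 semitones. A major sixth is 9, so 9 makes it major.

major sixth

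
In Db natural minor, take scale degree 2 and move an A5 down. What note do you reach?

Scale degree 2 of Db natural minor is Eb.
An augmented fifth (8 semitones) below Eb lands on the letter A, giving Abb.

Abb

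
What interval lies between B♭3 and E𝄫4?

diminished fourth

The letter names run B→E, a span of 3 letter steps, so the interval is some kind of fourth.
Bb to Ebb is 4 semitones. A perfect fourth is 5, so 4 makes it diminished.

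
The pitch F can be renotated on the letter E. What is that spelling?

E#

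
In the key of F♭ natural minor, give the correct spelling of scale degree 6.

Degree 6 takes the letter 5 steps above F, which is D.
In natural minor, degree 6 sits 8 semitones above the tonic. Fb + 8 semitones is pitch class 0, spelled on D as Dbb.

Dbb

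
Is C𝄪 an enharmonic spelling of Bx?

Two spellings are enharmonically equivalent only if they share a pitch class.
Here C## → 2, B## → 1; 1 ≠ 2, so they are not.

No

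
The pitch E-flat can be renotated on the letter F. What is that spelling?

Fbb

Plain F sits 2 semitones above Eb, so on the letter F the same pitch needs a double flat: Fbb.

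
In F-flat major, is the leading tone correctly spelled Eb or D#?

Eb

Each scale degree takes a distinct letter name. Degree 7 of a scale on F must use the letter E.
Eb and D# are enharmonically the same pitch, but only Eb uses the letter E, so it is the correct spelling here.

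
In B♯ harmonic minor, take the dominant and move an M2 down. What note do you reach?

The dominant of B# harmonic minor is F##.
A major second (2 semitones) below F## lands on the letter E, giving E#.

E#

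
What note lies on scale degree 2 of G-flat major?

Ab

The Gb major scale runs Gb Ab Bb Cb Db Eb F.
Degree 2 is Ab.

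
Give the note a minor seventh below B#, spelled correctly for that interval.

C##

B down a major seventh is C, so the target letter is C.
From B#, a minor seventh is 10 semitones down: C##.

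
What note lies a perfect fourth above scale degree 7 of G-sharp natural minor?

Scale degree 7 of G# natural minor is F#.
A perfect fourth (5 semitones) above F# lands on the letter B, giving B.

B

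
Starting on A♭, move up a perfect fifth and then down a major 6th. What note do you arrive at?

A perfect fifth up from Ab is Eb (letter E, 7 semitones up).
A major sixth down from Eb is Gb (letter G, 9 semitones down).

Gb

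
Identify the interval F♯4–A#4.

major third

Counting letters F–G–A gives a third.
F#→A# = 4 semitones, exactly the major third.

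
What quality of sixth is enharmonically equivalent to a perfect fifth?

diminished

A perfect fifth spans 7 semitones.
A sixth spanning 7 semitones is diminished (the major sixth is 9).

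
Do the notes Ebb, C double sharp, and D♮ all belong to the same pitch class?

Yes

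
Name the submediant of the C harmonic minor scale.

Ab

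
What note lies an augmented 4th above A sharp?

D##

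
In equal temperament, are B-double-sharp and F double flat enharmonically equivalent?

No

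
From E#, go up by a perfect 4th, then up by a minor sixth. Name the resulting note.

F#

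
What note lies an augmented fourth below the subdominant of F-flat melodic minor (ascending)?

Fbb

The subdominant of Fb melodic minor (ascending) is Bbb.
An augmented fourth (6 semitones) below Bbb lands on the letter F, giving Fbb.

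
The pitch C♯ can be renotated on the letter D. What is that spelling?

Db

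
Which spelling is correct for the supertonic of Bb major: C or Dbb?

Each scale degree takes a distinct letter name. Degree 2 of a scale on B must use the letter C.
C and Dbb are enharmonically the same pitch, but only C uses the letter C, so it is the correct spelling here.

C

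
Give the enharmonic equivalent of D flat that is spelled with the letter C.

C#

Db is pitch class 1. The letter C alone is pitch class 0.
To reach pitch class 1 from C requires an offset of +1 semitone, i.e. sharp: C#.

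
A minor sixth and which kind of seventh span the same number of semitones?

doubly diminished

A minor sixth spans 8 semitones.
A seventh spanning 8 semitones is doubly diminished (the major seventh is 11).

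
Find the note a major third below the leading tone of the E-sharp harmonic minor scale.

B#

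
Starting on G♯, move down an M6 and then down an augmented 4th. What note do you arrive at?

F

A major sixth down from G# is B (letter B, 9 semitones down).
An augmented fourth down from B is F (letter F, 6 semitones down).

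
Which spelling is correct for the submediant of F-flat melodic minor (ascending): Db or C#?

Each scale degree takes a distinct letter name. Degree 6 of a scale on F must use the letter D.
Db and C# are enharmonically the same pitch, but only Db uses the letter D, so it is the correct spelling here.

Db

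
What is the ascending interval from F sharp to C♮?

diminished fifth

The letter names run F→C, a span of 4 letter steps, so the interval is some kind of fifth.
F# to C is 6 semitones. A perfect fifth is 7, so 6 makes it diminished.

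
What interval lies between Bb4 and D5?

Counting letters B–C–D gives a third.
Bb→D = 4 semitones, exactly the major third.

major third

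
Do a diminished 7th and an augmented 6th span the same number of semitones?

A diminished seventh spans 9 semitones; an augmented sixth spans 10.
The spans differ, so they are not enharmonic equivalents.

No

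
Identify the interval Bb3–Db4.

The letter names run B→D, a span of 2 letter steps, so the interval is some kind of third.
Bb to Db is 3 semitones. A major third is 4, so 3 makes it minor.

minor third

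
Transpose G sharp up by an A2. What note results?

G up a major second is A, so the target letter is A.
From G#, an augmented second is 3 semitones up: A##.

A##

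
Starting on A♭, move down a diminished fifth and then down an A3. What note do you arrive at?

A diminished fifth down from Ab is D (letter D, 6 semitones down).
An augmented third down from D is Bbb (letter B, 5 semitones down).

Bbb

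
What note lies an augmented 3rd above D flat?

A third above D lands on the letter F.
An augmented third spans 5 semitones, so Db moves to pitch class 6. On the letter F that is F#.

F#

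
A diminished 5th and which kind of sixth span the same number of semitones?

A diminished fifth spans 6 semitones.
A sixth spanning 6 semitones is doubly diminished (the major sixth is 9).

doubly diminished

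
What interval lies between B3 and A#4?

Counting letters B–C–D–E–F–G–A gives a seventh.
B→A# = 11 semitones, exactly the major seventh.

major seventh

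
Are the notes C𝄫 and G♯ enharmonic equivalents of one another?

Cbb is pitch class 10; G# is pitch class 8.
The pitch classes differ (10 vs. 8), so they are not enharmonic equivalents.

No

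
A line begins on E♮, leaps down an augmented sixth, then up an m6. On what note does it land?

Ebb

An augmented sixth down from E is Gb (letter G, 10 semitones down).
A minor sixth up from Gb is Ebb (letter E, 8 semitones up).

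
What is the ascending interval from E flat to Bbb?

diminished fifth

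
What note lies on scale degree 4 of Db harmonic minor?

Degree 4 takes the letter 3 steps above D, which is G.
In harmonic minor, degree 4 sits 5 semitones above the tonic. Db + 5 semitones is pitch class 6, spelled on G as Gb.

Gb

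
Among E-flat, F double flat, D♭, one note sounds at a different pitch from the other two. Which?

Db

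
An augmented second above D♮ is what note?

E#

D up a major second is E, so the target letter is E.
From D, an augmented second is 3 semitones up: E#.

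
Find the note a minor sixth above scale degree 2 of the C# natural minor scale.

B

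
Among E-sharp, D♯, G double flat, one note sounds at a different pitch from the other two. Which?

In 12-tone equal temperament, enharmonic equivalents share a pitch class. E# is pitch class 5; D# is pitch class 3; Gbb is pitch class 5.
E# and Gbb share pitch class 5, while D# is pitch class 3.

D#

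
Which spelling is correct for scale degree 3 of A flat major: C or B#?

C

Each scale degree takes a distinct letter name. Degree 3 of a scale on A must use the letter C.
C and B# are enharmonically the same pitch, but only C uses the letter C, so it is the correct spelling here.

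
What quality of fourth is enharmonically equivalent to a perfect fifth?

doubly augmented

A perfect fifth spans 7 semitones.
A fourth spanning 7 semitones is doubly augmented (the perfect fourth is 5).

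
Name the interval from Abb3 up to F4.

augmented sixth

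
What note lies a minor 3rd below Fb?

F down a major third is Db, so the target letter is D.
From Fb, a minor third is 3 semitones down: Db.

Db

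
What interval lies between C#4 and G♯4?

Counting letters C–D–E–F–G gives a fifth.
C#→G# = 7 semitones, exactly the perfect fifth.

perfect fifth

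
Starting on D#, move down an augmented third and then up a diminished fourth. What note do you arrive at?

Ebb

An augmented third down from D# is Bb (letter B, 5 semitones down).
A diminished fourth up from Bb is Ebb (letter E, 4 semitones up).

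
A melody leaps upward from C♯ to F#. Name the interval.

Counting letters C–D–E–F gives a fourth.
C#→F# = 5 semitones, exactly the perfect fourth.

perfect fourth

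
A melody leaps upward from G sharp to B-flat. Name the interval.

Counting letters G–A–B gives a third.
G#→Bb = 2 semitones, 2 narrower than the major third (4), so diminished.

diminished third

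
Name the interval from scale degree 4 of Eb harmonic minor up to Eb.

perfect fifth

Scale degree 4 of Eb harmonic minor is Ab.
Ab up to Eb: letters A→E make it a fifth; 7 semitones makes it perfect.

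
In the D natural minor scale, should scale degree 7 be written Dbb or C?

C

Each scale degree takes a distinct letter name. Degree 7 of a scale on D must use the letter C.
C and Dbb are enharmonically the same pitch, but only C uses the letter C, so it is the correct spelling here.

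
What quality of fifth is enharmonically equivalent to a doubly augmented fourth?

perfect

A doubly augmented fourth spans 7 semitones.
A fifth spanning 7 semitones is perfect (the perfect fifth is 7).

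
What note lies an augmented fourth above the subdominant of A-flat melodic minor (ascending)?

G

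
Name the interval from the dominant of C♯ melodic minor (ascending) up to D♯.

perfect fifth

The dominant of C# melodic minor (ascending) is G#.
G# up to D#: letters G→D make it a fifth; 7 semitones makes it perfect.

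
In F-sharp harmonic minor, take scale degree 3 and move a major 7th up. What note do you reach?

Scale degree 3 of F# harmonic minor is A.
A major seventh (11 semitones) above A lands on the letter G, giving G#.

G#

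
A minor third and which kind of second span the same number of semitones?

augmented

A minor third spans 3 semitones.
A second spanning 3 semitones is augmented (the major second is 2).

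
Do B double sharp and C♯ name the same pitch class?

B## = pitch class 1 and C# = pitch class 1 — the same pitch class, so they are enharmonic equivalents.

Yes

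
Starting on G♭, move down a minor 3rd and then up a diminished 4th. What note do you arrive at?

A minor third down from Gb is Eb (letter E, 3 semitones down).
A diminished fourth up from Eb is Abb (letter A, 4 semitones up).

Abb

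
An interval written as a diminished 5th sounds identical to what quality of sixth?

A diminished fifth spans 6 semitones.
A sixth spanning 6 semitones is doubly diminished (the major sixth is 9).

doubly diminished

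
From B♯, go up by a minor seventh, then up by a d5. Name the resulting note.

A minor seventh up from B# is A# (letter A, 10 semitones up).
A diminished fifth up from A# is E (letter E, 6 semitones up).

E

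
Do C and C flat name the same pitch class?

Two spellings are enharmonically equivalent only if they share a pitch class.
Here C → 0, Cb → 11; 0 ≠ 11, so they are not.

No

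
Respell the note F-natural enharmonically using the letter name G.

Gbb

F is pitch class 5. The letter G alone is pitch class 7.
To reach pitch class 5 from G requires an offset of -2 semitones, i.e. double flat: Gbb.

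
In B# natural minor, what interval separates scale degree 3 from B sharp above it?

major sixth

Scale degree 3 of B# natural minor is D#.
D# up to B#: letters D→B make it a sixth; 9 semitones makes it major.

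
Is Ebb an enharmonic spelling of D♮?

Yes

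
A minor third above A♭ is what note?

A up a major third is C#, so the target letter is C.
From Ab, a minor third is 3 semitones up: Cb.

Cb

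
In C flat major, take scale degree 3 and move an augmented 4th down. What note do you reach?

Scale degree 3 of Cb major is Eb.
An augmented fourth (6 semitones) below Eb lands on the letter B, giving Bbb.

Bbb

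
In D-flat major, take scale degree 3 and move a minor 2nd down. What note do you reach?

Scale degree 3 of Db major is F.
A minor second (1 semitone) below F lands on the letter E, giving E.

E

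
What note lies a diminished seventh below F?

G#

A seventh below F lands on the letter G.
A diminished seventh spans 9 semitones, so F moves to pitch class 8. On the letter G that is G#.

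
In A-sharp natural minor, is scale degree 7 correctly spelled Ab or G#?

Each scale degree takes a distinct letter name. Degree 7 of a scale on A must use the letter G.
G# and Ab are enharmonically the same pitch, but only G# uses the letter G, so it is the correct spelling here.

G#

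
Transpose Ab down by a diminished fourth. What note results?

A fourth below A lands on the letter E.
A diminished fourth spans 4 semitones, so Ab moves to pitch class 4. On the letter E that is E.

E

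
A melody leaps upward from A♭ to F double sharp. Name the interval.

Counting letters A–B–C–D–E–F gives a sixth.
Ab→F## = 11 semitones, 2 wider than the major sixth (9), so doubly augmented.

doubly augmented sixth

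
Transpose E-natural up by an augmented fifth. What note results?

E up a perfect fifth is B, so the target letter is B.
From E, an augmented fifth is 8 semitones up: B#.

B#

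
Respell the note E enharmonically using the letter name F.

Fb

Plain F sits 1 semitone above E, so on the letter F the same pitch needs a flat: Fb.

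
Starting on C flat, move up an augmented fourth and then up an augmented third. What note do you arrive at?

A#

An augmented fourth up from Cb is F (letter F, 6 semitones up).
An augmented third up from F is A# (letter A, 5 semitones up).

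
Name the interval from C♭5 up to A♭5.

major sixth

Counting letters C–D–E–F–G–A gives a sixth.
Cb→Ab = 9 semitones, exactly the major sixth.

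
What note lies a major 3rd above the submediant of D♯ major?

The submediant of D# major is B#.
A major third (4 semitones) above B# lands on the letter D, giving D##.

D##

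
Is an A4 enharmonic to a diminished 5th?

An augmented fourth spans 6 semitones; a diminished fifth spans 6.
They are enharmonically equivalent.

Yes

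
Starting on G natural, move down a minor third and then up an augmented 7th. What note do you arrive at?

D##

A minor third down from G is E (letter E, 3 semitones down).
An augmented seventh up from E is D## (letter D, 12 semitones up).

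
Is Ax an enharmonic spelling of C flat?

A## = pitch class 11 and Cb = pitch class 11 — the same pitch class, so they are enharmonic equivalents.

Yes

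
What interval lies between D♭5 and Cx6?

The letter names run D→C, a span of 6 letter steps, so the interval is some kind of seventh.
Db to C## is 13 semitones. A major seventh is 11, so 13 makes it doubly augmented.

doubly augmented seventh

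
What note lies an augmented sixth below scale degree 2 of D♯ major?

Scale degree 2 of D# major is E#.
An augmented sixth (10 semitones) below E# lands on the letter G, giving G.

G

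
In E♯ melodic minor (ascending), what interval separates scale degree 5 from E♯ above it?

Scale degree 5 of E# melodic minor (ascending) is B#.
B# up to E#: letters B→E make it a fourth; 5 semitones makes it perfect.

perfect fourth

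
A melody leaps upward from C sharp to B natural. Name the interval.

minor seventh

The letter names run C→B, a span of 6 letter steps, so the interval is some kind of seventh.
C# to B is 10 semitones. A major seventh is 11, so 10 makes it minor.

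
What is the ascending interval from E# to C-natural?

diminished sixth

The letter names run E→C, a span of 5 letter steps, so the interval is some kind of sixth.
E# to C is 7 semitones. A major sixth is 9, so 7 makes it diminished.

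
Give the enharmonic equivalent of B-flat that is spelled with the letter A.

A#

Bb is pitch class 10. The letter A alone is pitch class 9.
To reach pitch class 10 from A requires an offset of +1 semitone, i.e. sharp: A#.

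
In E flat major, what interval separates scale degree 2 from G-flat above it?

minor second

Scale degree 2 of Eb major is F.
F up to Gb: letters F→G make it a second; 1 semitone makes it minor.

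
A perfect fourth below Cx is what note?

G##

C down a perfect fourth is G, so the target letter is G.
From C##, a perfect fourth is 5 semitones down: G##.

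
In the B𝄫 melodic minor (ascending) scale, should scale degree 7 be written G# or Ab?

Each scale degree takes a distinct letter name. Degree 7 of a scale on B must use the letter A.
Ab and G# are enharmonically the same pitch, but only Ab uses the letter A, so it is the correct spelling here.

Ab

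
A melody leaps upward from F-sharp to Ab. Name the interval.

The letter names run F→A, a span of 2 letter steps, so the interval is some kind of third.
F# to Ab is 2 semitones. A major third is 4, so 2 makes it diminished.

diminished third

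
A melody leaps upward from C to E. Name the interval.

major third

Counting letters C–D–E gives a third.
C→E = 4 semitones, exactly the major third.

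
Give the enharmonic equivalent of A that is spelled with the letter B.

Plain B sits 2 semitones above A, so on the letter B the same pitch needs a double flat: Bbb.

Bbb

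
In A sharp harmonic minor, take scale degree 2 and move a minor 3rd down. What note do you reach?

Scale degree 2 of A# harmonic minor is B#.
A minor third (3 semitones) below B# lands on the letter G, giving G##.

G##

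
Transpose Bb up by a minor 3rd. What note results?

Db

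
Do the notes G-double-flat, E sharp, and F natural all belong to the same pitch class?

Gbb is pitch class 5; E# is pitch class 5; F is pitch class 5.
All spellings map to pitch class 5, so they are enharmonically equivalent.

Yes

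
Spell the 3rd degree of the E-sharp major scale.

G##

Degree 3 takes the letter 2 steps above E, which is G.
In major, degree 3 sits 4 semitones above the tonic. E# + 4 semitones is pitch class 9, spelled on G as G##.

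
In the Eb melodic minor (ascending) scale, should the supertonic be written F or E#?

F

Each scale degree takes a distinct letter name. Degree 2 of a scale on E must use the letter F.
F and E# are enharmonically the same pitch, but only F uses the letter F, so it is the correct spelling here.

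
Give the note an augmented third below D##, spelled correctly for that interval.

B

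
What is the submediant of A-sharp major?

F##

Degree 6 takes the letter 5 steps above A, which is F.
In major, degree 6 sits 9 semitones above the tonic. A# + 9 semitones is pitch class 7, spelled on F as F##.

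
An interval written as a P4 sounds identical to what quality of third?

A perfect fourth spans 5 semitones.
A third spanning 5 semitones is augmented (the major third is 4).

augmented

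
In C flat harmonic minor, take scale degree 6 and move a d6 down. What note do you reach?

C

Scale degree 6 of Cb harmonic minor is Abb.
A diminished sixth (7 semitones) below Abb lands on the letter C, giving C.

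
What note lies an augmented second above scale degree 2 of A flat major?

Scale degree 2 of Ab major is Bb.
An augmented second (3 semitones) above Bb lands on the letter C, giving C#.

C#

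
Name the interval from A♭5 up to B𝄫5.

The letter names run A→B, a span of 1 letter step, so the interval is some kind of second.
Ab to Bbb is 1 semitone. A major second is 2, so 1 makes it minor.

minor second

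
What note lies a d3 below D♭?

A third below D lands on the letter B.
A diminished third spans 2 semitones, so Db moves to pitch class 11. On the letter B that is B.

B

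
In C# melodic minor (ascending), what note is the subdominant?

F#

The C# melodic minor (ascending) scale runs C# D# E F# G# A# B#.
Degree 4 is F#.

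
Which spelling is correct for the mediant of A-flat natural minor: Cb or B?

Each scale degree takes a distinct letter name. Degree 3 of a scale on A must use the letter C.
Cb and B are enharmonically the same pitch, but only Cb uses the letter C, so it is the correct spelling here.

Cb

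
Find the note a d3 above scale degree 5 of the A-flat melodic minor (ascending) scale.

Scale degree 5 of Ab melodic minor (ascending) is Eb.
A diminished third (2 semitones) above Eb lands on the letter G, giving Gbb.

Gbb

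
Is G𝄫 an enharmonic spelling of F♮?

Gbb = pitch class 5 and F = pitch class 5 — the same pitch class, so they are enharmonic equivalents.

Yes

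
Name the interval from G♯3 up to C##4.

Counting letters G–A–B–C gives a fourth.
G#→C## = 6 semitones, 1 wider than the perfect fourth (5), so augmented.

augmented fourth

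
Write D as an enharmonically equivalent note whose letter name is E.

Ebb

D is pitch class 2. The letter E alone is pitch class 4.
To reach pitch class 2 from E requires an offset of -2 semitones, i.e. double flat: Ebb.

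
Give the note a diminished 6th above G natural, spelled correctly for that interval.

A sixth above G lands on the letter E.
A diminished sixth spans 7 semitones, so G moves to pitch class 2. On the letter E that is Ebb.

Ebb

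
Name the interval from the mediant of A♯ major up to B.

diminished seventh

The mediant of A# major is C##.
C## up to B: letters C→B make it a seventh; 9 semitones makes it diminished.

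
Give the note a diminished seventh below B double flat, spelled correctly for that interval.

C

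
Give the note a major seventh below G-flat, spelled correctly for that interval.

Abb

G down a major seventh is Ab, so the target letter is A.
From Gb, a major seventh is 11 semitones down: Abb.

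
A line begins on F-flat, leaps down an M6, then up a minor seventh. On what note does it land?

A major sixth down from Fb is Abb (letter A, 9 semitones down).
A minor seventh up from Abb is Gbb (letter G, 10 semitones up).

Gbb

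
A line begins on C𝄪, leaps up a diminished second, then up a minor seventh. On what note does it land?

A diminished second up from C## is D (letter D, 0 semitones up).
A minor seventh up from D is C (letter C, 10 semitones up).

C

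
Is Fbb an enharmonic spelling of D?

Two spellings are enharmonically equivalent only if they share a pitch class.
Here Fbb → 3, D → 2; 2 ≠ 3, so they are not.

No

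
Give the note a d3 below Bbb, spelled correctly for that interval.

G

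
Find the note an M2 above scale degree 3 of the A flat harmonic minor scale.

Db

Scale degree 3 of Ab harmonic minor is Cb.
A major second (2 semitones) above Cb lands on the letter D, giving Db.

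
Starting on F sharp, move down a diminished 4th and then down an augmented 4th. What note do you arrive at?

G#

A diminished fourth down from F# is C## (letter C, 4 semitones down).
An augmented fourth down from C## is G# (letter G, 6 semitones down).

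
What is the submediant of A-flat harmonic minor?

Fb

The Ab harmonic minor scale runs Ab Bb Cb Db Eb Fb G.
Degree 6 is Fb.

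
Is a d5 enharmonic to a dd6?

Yes

A diminished fifth spans 6 semitones; a doubly diminished sixth spans 6.
They are enharmonically equivalent.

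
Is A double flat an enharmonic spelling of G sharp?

No

Abb is pitch class 7; G# is pitch class 8.
The pitch classes differ (7 vs. 8), so they are not enharmonic equivalents.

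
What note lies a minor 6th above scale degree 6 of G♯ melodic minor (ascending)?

Scale degree 6 of G# melodic minor (ascending) is E#.
A minor sixth (8 semitones) above E# lands on the letter C, giving C#.

C#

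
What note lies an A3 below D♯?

A third below D lands on the letter B.
An augmented third spans 5 semitones, so D# moves to pitch class 10. On the letter B that is Bb.

Bb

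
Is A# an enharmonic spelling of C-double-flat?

A# = pitch class 10 and Cbb = pitch class 10 — the same pitch class, so they are enharmonic equivalents.

Yes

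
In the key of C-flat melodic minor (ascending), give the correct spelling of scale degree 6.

Ab

The Cb melodic minor (ascending) scale runs Cb Db Ebb Fb Gb Ab Bb.
Degree 6 is Ab.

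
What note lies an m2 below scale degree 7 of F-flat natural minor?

Scale degree 7 of Fb natural minor is Ebb.
A minor second (1 semitone) below Ebb lands on the letter D, giving Db.

Db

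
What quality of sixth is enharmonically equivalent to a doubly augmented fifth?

A doubly augmented fifth spans 9 semitones.
A sixth spanning 9 semitones is major (the major sixth is 9).

major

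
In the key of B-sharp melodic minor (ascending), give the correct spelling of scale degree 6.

G##

Degree 6 takes the letter 5 steps above B, which is G.
In melodic minor (ascending), degree 6 sits 9 semitones above the tonic. B# + 9 semitones is pitch class 9, spelled on G as G##.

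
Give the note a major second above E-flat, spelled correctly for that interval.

A second above E lands on the letter F.
A major second spans 2 semitones, so Eb moves to pitch class 5. On the letter F that is F.

F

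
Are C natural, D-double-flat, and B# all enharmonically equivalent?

C is pitch class 0; Dbb is pitch class 0; B# is pitch class 0.
All spellings map to pitch class 0, so they are enharmonically equivalent.

Yes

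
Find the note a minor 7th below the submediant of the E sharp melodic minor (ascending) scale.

D##

The submediant of E# melodic minor (ascending) is C##.
A minor seventh (10 semitones) below C## lands on the letter D, giving D##.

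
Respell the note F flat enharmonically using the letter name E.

Fb is pitch class 4. The letter E alone is pitch class 4.
Pitch class 4 on E needs no accidental: E.

E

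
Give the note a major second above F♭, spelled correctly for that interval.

Gb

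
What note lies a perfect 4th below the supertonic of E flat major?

C

The supertonic of Eb major is F.
A perfect fourth (5 semitones) below F lands on the letter C, giving C.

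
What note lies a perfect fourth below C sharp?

G#

C down a perfect fourth is G, so the target letter is G.
From C#, a perfect fourth is 5 semitones down: G#.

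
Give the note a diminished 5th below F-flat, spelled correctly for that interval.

Bb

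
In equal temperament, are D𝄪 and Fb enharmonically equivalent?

D## = pitch class 4 and Fb = pitch class 4 — the same pitch class, so they are enharmonic equivalents.

Yes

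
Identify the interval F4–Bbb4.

The letter names run F→B, a span of 3 letter steps, so the interval is some kind of fourth.
F to Bbb is 4 semitones. A perfect fourth is 5, so 4 makes it diminished.

diminished fourth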